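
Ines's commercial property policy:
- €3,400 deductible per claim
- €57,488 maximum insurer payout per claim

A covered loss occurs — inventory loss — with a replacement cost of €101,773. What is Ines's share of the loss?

Less the €3,400 deductible: €101,773 − €3,400 = €98,373.
Since €98,373 > €57,488, the payout is capped at €57,488.
Business's share is the uncovered remainder: €101,773 − €57,488 = €44,285.

€44,285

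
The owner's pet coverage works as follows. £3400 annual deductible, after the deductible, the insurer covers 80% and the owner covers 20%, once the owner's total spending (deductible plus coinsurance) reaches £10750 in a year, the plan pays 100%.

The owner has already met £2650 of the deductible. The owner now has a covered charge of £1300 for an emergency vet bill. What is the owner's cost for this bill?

£860

£2650 of the £3400 deductible is already met, leaving £750.
That leaves £1300 − £750 = £550 for coinsurance.
Owner's 20% share of £550 is £110.
So the owner owes £750 + £110 = £860 before any cap.
Cumulative spending £2650 + £860 = £3510 stays under the £10750 maximum.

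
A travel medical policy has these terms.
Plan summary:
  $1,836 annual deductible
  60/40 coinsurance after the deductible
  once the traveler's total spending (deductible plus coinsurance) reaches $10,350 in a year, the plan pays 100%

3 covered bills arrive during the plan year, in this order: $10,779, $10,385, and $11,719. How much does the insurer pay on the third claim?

Bill 1, $10,779: $1,836 finishes the deductible; $8,943 goes to coinsurance; traveler's 40% is $3,577.20. Cost to traveler: $5,413.20. OOP to date $5,413.20. Insurer: $10,779 − $5,413.20 = $5,365.80.
Bill 2, $10,385: 40% coinsurance on $10,385 = $4,154. Traveler pays $4,154; OOP now $9,567.20. Plan pays $10,385 − $4,154 = $6,231.
Bill 3, $11,719: 40% coinsurance on $11,719 = $4,687.60. OOP would hit $14,254.80 > $10,350, so the cap limits the traveler to $10,350 − $9,567.20 = $782.80. Insurer: $11,719 − $782.80 = $10,936.20.

$10,936.20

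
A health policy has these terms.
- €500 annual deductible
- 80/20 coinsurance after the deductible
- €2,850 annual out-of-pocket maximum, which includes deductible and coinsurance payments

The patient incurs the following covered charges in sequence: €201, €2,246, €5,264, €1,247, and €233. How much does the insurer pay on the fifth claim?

€186.40

Bill 1, €201: entire amount goes to the deductible. Cost to patient: €201. OOP to date €201. Insurer: €201 − €201 = €0.
Bill 2, €2,246: €299 to deductible, leaving €1,947; 20% of €1,947 = €389.40. Patient owes €688.40 (running OOP €889.40). Insurer: €2,246 − €688.40 = €1,557.60.
Bill 3, €5,264: 20% coinsurance on €5,264 = €1,052.80. Patient pays €1,052.80; OOP now €1,942.20. Plan pays €5,264 − €1,052.80 = €4,211.20.
Bill 4, €1,247: deductible already satisfied, so patient's share is 20% × €1,247 = €249.40. Patient pays €249.40; OOP now €2,191.60. Insurer: €1,247 − €249.40 = €997.60.
Bill 5, €233: deductible met; 20% of €233 = €46.60. Cost to patient: €46.60. OOP to date €2,238.20. Insurer: €233 − €46.60 = €186.40.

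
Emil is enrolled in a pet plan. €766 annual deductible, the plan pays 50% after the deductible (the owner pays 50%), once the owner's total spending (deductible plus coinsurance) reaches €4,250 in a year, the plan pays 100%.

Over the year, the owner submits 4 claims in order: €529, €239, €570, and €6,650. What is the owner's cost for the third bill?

€285

Claim 1 — €529: entire amount goes to the deductible. Owner pays €529; OOP now €529.
Claim 2 — €239: €237 to deductible, leaving €2; coinsurance €2 × 50% = €1. Owner pays €238; OOP now €767.
Claim 3 — €570: deductible already satisfied, so owner's share is 50% × €570 = €285. Owner pays €285; OOP now €1,052.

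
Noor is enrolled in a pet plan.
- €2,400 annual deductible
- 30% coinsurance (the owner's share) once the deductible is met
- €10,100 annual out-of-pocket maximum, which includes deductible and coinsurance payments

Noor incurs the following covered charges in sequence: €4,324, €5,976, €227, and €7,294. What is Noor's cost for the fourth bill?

€2,188.20

Bill 1, €4,324: deductible takes €2,400, €1,924 remains; 30% of €1,924 = €577.20. Owner pays €2,977.20; OOP now €2,977.20.
Bill 2, €5,976: 30% coinsurance on €5,976 = €1,792.80. Cost to owner: €1,792.80. OOP to date €4,770.
Bill 3, €227: 30% coinsurance on €227 = €68.10. Owner pays €68.10; OOP now €4,838.10.
Bill 4, €7,294: 30% coinsurance on €7,294 = €2,188.20. Owner pays €2,188.20; OOP now €7,026.30.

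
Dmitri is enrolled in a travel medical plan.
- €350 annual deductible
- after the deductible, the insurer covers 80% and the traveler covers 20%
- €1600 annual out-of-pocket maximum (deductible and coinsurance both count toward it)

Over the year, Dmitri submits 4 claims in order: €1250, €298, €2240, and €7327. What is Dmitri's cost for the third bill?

Bill 1, €1250: €350 to deductible, leaving €900; traveler's 20% is €180. Traveler pays €530; OOP now €530.
Bill 2, €298: 20% coinsurance on €298 = €59.60. Traveler owes €59.60 (running OOP €589.60).
Bill 3, €2240: deductible met; 20% of €2240 = €448. Traveler owes €448 (running OOP €1037.60).

€448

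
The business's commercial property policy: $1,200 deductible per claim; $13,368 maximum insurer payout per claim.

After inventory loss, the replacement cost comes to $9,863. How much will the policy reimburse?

$8,663

Subtract the deductible: $9,863 − $1,200 = $8,663.
$8,663 ≤ $13,368, so the limit doesn't bind; insurer pays $8,663.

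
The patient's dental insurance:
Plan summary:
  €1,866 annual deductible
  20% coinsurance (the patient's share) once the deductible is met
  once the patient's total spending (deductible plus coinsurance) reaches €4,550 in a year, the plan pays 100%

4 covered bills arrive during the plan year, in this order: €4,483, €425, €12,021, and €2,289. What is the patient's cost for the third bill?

Claim 1 — €4,483: €1,866 to deductible, leaving €2,617; patient's 20% is €523.40. Cost to patient: €2,389.40. OOP to date €2,389.40.
Claim 2 — €425: deductible met; 20% of €425 = €85. Cost to patient: €85. OOP to date €2,474.40.
Claim 3 — €12,021: deductible met; 20% of €12,021 = €2,404.20. Adding that to €2,474.40 gives €4,878.60, past the €4,550 cap; patient pays only €4,550 − €2,474.40 = €2,075.60.

€2,075.60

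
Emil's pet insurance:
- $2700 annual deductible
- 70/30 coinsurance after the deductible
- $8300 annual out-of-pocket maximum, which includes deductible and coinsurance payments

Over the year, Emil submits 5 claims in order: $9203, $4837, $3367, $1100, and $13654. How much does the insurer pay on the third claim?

#1 ($9203): $2700 to deductible, leaving $6503; owner's 30% is $1950.90. Owner pays $4650.90; OOP now $4650.90. Plan pays $9203 − $4650.90 = $4552.10.
#2 ($4837): deductible met; 30% of $4837 = $1451.10. Owner owes $1451.10 (running OOP $6102). Insurer: $4837 − $1451.10 = $3385.90.
#3 ($3367): deductible already satisfied, so owner's share is 30% × $3367 = $1010.10. Cost to owner: $1010.10. OOP to date $7112.10. Insurer: $3367 − $1010.10 = $2356.90.

$2356.90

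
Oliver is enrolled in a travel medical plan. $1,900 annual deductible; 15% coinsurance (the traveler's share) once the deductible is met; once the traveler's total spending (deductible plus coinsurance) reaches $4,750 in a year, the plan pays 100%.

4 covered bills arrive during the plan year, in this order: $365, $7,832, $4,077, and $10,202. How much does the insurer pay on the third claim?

Bill 1, $365: all of it applies to the deductible. Cost to traveler: $365. OOP to date $365. Plan pays $365 − $365 = $0.
Bill 2, $7,832: $1,535 finishes the deductible; $6,297 goes to coinsurance; traveler's 15% is $944.55. Cost to traveler: $2,479.55. OOP to date $2,844.55. Insurer: $7,832 − $2,479.55 = $5,352.45.
Bill 3, $4,077: deductible already satisfied, so traveler's share is 15% × $4,077 = $611.55. Traveler pays $611.55; OOP now $3,456.10. Insurer: $4,077 − $611.55 = $3,465.45.

$3,465.45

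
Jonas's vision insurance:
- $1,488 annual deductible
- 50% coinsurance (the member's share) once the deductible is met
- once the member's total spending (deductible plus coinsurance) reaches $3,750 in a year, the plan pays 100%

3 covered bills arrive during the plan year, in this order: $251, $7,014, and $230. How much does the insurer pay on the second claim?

$3,515

#1 ($251): all of it applies to the deductible. Member pays $251; OOP now $251. Insurer: $251 − $251 = $0.
#2 ($7,014): $1,237 finishes the deductible; $5,777 goes to coinsurance; member's 50% is $2,888.50. Deductible plus coinsurance: $1,237 + $2,888.50 = $4,125.50. Adding that to $251 gives $4,376.50, past the $3,750 cap; member pays only $3,750 − $251 = $3,499. Insurer: $7,014 − $3,499 = $3,515.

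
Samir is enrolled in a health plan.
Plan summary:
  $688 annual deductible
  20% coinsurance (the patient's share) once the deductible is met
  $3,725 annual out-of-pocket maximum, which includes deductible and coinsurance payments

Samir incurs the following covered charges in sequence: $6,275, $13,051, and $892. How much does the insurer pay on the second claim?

$11,131.40

Claim 1 — $6,275: $688 to deductible, leaving $5,587; patient's 20% is $1,117.40. Patient pays $1,805.40; OOP now $1,805.40. Insurer: $6,275 − $1,805.40 = $4,469.60.
Claim 2 — $13,051: 20% coinsurance on $13,051 = $2,610.20. That would push OOP to $4,415.60, over the $3,725 cap, so patient pays $3,725 − $1,805.40 = $1,919.60. Plan pays $13,051 − $1,919.60 = $11,131.40.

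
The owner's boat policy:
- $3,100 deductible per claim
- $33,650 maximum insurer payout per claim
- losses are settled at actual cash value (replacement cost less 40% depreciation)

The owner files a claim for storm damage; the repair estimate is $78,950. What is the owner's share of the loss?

$45,300

Depreciate 40%: the covered value is $78,950 × 0.6 = $47,370.
After the deductible, $47,370 − $3,100 = $44,270 remains.
The $33,650 per-incident cap binds; insurer pays $33,650.
The owner bears the rest of the original loss: $78,950 − $33,650 = $45,300.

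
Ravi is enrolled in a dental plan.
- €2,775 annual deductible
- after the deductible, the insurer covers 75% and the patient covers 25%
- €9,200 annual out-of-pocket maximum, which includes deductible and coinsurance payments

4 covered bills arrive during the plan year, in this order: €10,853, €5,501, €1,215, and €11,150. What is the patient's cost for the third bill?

€303.75

Claim 1 (€10,853): deductible takes €2,775, €8,078 remains; 25% of €8,078 = €2,019.50. Patient pays €4,794.50; OOP now €4,794.50.
Claim 2 (€5,501): deductible met; 25% of €5,501 = €1,375.25. Patient pays €1,375.25; OOP now €6,169.75.
Claim 3 (€1,215): 25% coinsurance on €1,215 = €303.75. Patient pays €303.75; OOP now €6,473.50.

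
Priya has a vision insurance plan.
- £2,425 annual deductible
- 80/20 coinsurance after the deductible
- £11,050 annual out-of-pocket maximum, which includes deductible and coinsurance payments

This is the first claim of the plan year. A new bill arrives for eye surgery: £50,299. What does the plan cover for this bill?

£39,249

Nothing has been paid toward the £2,425 deductible, so the first £2,425 of this charge is applied there.
After the £2,425 deductible portion, £50,299 − £2,425 = £47,874 is subject to coinsurance.
Coinsurance: £47,874 × 20% = £9,574.80.
Member responsibility before any cap: £2,425 + £9,574.80 = £11,999.80.
Year-to-date out-of-pocket would reach £0 + £11,999.80 = £11,999.80, above the £11,050 maximum, so the member pays only £11,050 − £0 = £11,050.
The insurer covers the remainder: £50,299 − £11,050 = £39,249.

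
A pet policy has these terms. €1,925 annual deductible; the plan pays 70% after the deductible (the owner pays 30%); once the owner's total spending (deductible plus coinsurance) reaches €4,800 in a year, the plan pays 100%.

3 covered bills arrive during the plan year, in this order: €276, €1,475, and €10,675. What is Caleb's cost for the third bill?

€3,049

Claim 1 (€276): all of it applies to the deductible. Cost to owner: €276. OOP to date €276.
Claim 2 (€1,475): fully absorbed by the deductible. Owner owes €1,475 (running OOP €1,751).
Claim 3 (€10,675): €174 to deductible, leaving €10,501; owner's 30% is €3,150.30. Claim cost before the cap: €174 + €3,150.30 = €3,324.30. Adding that to €1,751 gives €5,075.30, past the €4,800 cap; owner pays only €4,800 − €1,751 = €3,049.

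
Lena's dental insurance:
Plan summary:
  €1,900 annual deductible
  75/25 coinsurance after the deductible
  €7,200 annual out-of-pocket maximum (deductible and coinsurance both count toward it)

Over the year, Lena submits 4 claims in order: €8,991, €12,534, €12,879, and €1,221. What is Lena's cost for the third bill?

#1 (€8,991): €1,900 to deductible, leaving €7,091; patient's 25% is €1,772.75. Cost to patient: €3,672.75. OOP to date €3,672.75.
#2 (€12,534): deductible already satisfied, so patient's share is 25% × €12,534 = €3,133.50. Patient pays €3,133.50; OOP now €6,806.25.
#3 (€12,879): deductible met; 25% of €12,879 = €3,219.75. OOP would hit €10,026 > €7,200, so the cap limits the patient to €7,200 − €6,806.25 = €393.75.

€393.75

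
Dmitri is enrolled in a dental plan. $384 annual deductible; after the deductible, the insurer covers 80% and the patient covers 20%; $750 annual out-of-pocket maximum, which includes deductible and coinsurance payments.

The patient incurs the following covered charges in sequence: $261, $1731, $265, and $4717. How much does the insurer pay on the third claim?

$220.60

Bill 1, $261: fully absorbed by the deductible. Patient owes $261 (running OOP $261). Plan pays $261 − $261 = $0.
Bill 2, $1731: deductible takes $123, $1608 remains; 20% of $1608 = $321.60. Patient pays $444.60; OOP now $705.60. Insurer: $1731 − $444.60 = $1286.40.
Bill 3, $265: deductible met; 20% of $265 = $53. OOP would hit $758.60 > $750, so the cap limits the patient to $750 − $705.60 = $44.40. Plan pays $265 − $44.40 = $220.60.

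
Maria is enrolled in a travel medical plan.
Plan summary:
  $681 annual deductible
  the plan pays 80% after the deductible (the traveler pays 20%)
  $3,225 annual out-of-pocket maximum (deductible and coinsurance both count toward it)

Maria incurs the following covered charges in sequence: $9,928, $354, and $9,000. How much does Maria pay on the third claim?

Bill 1, $9,928: $681 finishes the deductible; $9,247 goes to coinsurance; coinsurance $9,247 × 20% = $1,849.40. Cost to traveler: $2,530.40. OOP to date $2,530.40.
Bill 2, $354: deductible met; 20% of $354 = $70.80. Cost to traveler: $70.80. OOP to date $2,601.20.
Bill 3, $9,000: deductible met; 20% of $9,000 = $1,800. OOP would hit $4,401.20 > $3,225, so the cap limits the traveler to $3,225 − $2,601.20 = $623.80.

$623.80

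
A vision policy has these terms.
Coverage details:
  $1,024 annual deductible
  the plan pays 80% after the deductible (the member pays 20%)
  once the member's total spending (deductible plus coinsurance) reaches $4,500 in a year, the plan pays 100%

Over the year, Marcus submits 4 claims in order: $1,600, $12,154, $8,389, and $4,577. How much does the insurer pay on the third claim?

$7,459

Claim 1 — $1,600: deductible takes $1,024, $576 remains; coinsurance $576 × 20% = $115.20. Member owes $1,139.20 (running OOP $1,139.20). Plan pays $1,600 − $1,139.20 = $460.80.
Claim 2 — $12,154: 20% coinsurance on $12,154 = $2,430.80. Member owes $2,430.80 (running OOP $3,570). Plan pays $12,154 − $2,430.80 = $9,723.20.
Claim 3 — $8,389: deductible met; 20% of $8,389 = $1,677.80. That would push OOP to $5,247.80, over the $4,500 cap, so member pays $4,500 − $3,570 = $930. Plan pays $8,389 − $930 = $7,459.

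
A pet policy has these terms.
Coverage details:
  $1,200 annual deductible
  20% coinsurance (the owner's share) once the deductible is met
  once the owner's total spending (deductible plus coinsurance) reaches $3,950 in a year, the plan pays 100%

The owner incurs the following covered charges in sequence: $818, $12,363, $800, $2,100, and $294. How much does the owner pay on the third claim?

$160

Claim 1 — $818: all of it applies to the deductible. Owner pays $818; OOP now $818.
Claim 2 — $12,363: $382 finishes the deductible; $11,981 goes to coinsurance; owner's 20% is $2,396.20. Owner pays $2,778.20; OOP now $3,596.20.
Claim 3 — $800: deductible met; 20% of $800 = $160. Cost to owner: $160. OOP to date $3,756.20.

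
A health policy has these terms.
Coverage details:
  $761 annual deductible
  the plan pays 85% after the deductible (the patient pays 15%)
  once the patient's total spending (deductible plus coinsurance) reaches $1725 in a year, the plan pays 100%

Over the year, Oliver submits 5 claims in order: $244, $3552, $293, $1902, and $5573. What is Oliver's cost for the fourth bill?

Claim 1 ($244): fully absorbed by the deductible. Patient pays $244; OOP now $244.
Claim 2 ($3552): $517 to deductible, leaving $3035; coinsurance $3035 × 15% = $455.25. Patient pays $972.25; OOP now $1216.25.
Claim 3 ($293): deductible met; 15% of $293 = $43.95. Cost to patient: $43.95. OOP to date $1260.20.
Claim 4 ($1902): 15% coinsurance on $1902 = $285.30. Patient pays $285.30; OOP now $1545.50.

$285.30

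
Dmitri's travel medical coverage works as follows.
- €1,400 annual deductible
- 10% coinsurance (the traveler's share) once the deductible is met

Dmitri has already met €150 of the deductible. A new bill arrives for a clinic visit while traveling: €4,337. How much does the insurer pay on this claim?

€2,778.30

Remaining deductible: €1,400 − €150 = €1,250.
The remaining €3,087 (= €4,337 − €1,250) moves to coinsurance.
Coinsurance: €3,087 × 10% = €308.70.
Traveler responsibility: €1,250 + €308.70 = €1,558.70.
The insurer covers the remainder: €4,337 − €1,558.70 = €2,778.30.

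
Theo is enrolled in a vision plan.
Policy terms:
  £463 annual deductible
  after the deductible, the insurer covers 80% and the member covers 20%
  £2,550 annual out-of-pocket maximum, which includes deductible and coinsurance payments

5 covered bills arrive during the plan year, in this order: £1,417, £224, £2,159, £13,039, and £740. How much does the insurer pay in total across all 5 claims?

£15,029

#1 (£1,417): deductible takes £463, £954 remains; member's 20% is £190.80. Member pays £653.80; OOP now £653.80. Plan pays £1,417 − £653.80 = £763.20.
#2 (£224): deductible met; 20% of £224 = £44.80. Cost to member: £44.80. OOP to date £698.60. Insurer: £224 − £44.80 = £179.20.
#3 (£2,159): 20% coinsurance on £2,159 = £431.80. Member pays £431.80; OOP now £1,130.40. Plan pays £2,159 − £431.80 = £1,727.20.
#4 (£13,039): deductible already satisfied, so member's share is 20% × £13,039 = £2,607.80. Adding that to £1,130.40 gives £3,738.20, past the £2,550 cap; member pays only £2,550 − £1,130.40 = £1,419.60. Insurer: £13,039 − £1,419.60 = £11,619.40.
#5 (£740): 20% coinsurance on £740 = £148. OOP would hit £2,698 > £2,550, so the cap limits the member to £2,550 − £2,550 = £0. Insurer: £740 − £0 = £740.
Insurer total = bills − member's total = £17,579 − £2,550 = £15,029.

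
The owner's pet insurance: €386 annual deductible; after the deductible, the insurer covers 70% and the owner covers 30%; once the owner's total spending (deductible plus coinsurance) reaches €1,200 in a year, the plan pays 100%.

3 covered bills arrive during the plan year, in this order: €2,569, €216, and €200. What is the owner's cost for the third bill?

€60

Claim 1 (€2,569): deductible takes €386, €2,183 remains; owner's 30% is €654.90. Owner pays €1,040.90; OOP now €1,040.90.
Claim 2 (€216): deductible met; 30% of €216 = €64.80. Owner pays €64.80; OOP now €1,105.70.
Claim 3 (€200): 30% coinsurance on €200 = €60. Owner pays €60; OOP now €1,165.70.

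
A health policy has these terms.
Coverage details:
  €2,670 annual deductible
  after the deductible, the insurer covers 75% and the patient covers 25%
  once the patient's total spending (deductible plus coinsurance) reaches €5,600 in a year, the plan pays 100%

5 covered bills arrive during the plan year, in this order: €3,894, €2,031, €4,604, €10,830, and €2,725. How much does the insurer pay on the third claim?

Claim 1 — €3,894: €2,670 finishes the deductible; €1,224 goes to coinsurance; coinsurance €1,224 × 25% = €306. Patient owes €2,976 (running OOP €2,976). Insurer: €3,894 − €2,976 = €918.
Claim 2 — €2,031: 25% coinsurance on €2,031 = €507.75. Patient pays €507.75; OOP now €3,483.75. Insurer: €2,031 − €507.75 = €1,523.25.
Claim 3 — €4,604: deductible met; 25% of €4,604 = €1,151. Patient owes €1,151 (running OOP €4,634.75). Insurer: €4,604 − €1,151 = €3,453.

€3,453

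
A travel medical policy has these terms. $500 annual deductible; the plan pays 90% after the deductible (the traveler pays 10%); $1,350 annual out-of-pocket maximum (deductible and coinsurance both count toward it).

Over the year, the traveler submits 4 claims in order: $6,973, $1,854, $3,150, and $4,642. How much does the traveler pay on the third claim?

$17.30

Claim 1 ($6,973): $500 to deductible, leaving $6,473; traveler's 10% is $647.30. Traveler owes $1,147.30 (running OOP $1,147.30).
Claim 2 ($1,854): deductible already satisfied, so traveler's share is 10% × $1,854 = $185.40. Cost to traveler: $185.40. OOP to date $1,332.70.
Claim 3 ($3,150): deductible already satisfied, so traveler's share is 10% × $3,150 = $315. That would push OOP to $1,647.70, over the $1,350 cap, so traveler pays $1,350 − $1,332.70 = $17.30.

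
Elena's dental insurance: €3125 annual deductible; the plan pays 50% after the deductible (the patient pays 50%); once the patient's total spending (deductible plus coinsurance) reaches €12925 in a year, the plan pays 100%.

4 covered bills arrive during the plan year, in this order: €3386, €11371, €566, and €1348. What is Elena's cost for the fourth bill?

€674

Bill 1, €3386: deductible takes €3125, €261 remains; 50% of €261 = €130.50. Patient pays €3255.50; OOP now €3255.50.
Bill 2, €11371: deductible met; 50% of €11371 = €5685.50. Patient pays €5685.50; OOP now €8941.
Bill 3, €566: deductible met; 50% of €566 = €283. Patient owes €283 (running OOP €9224).
Bill 4, €1348: 50% coinsurance on €1348 = €674. Cost to patient: €674. OOP to date €9898.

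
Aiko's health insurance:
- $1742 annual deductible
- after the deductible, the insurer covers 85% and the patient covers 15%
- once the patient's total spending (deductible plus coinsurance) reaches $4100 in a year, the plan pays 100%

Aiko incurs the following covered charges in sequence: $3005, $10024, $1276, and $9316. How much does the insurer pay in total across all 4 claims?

#1 ($3005): deductible takes $1742, $1263 remains; patient's 15% is $189.45. Patient pays $1931.45; OOP now $1931.45. Insurer: $3005 − $1931.45 = $1073.55.
#2 ($10024): deductible met; 15% of $10024 = $1503.60. Patient pays $1503.60; OOP now $3435.05. Insurer: $10024 − $1503.60 = $8520.40.
#3 ($1276): 15% coinsurance on $1276 = $191.40. Patient pays $191.40; OOP now $3626.45. Insurer: $1276 − $191.40 = $1084.60.
#4 ($9316): deductible met; 15% of $9316 = $1397.40. OOP would hit $5023.85 > $4100, so the cap limits the patient to $4100 − $3626.45 = $473.55. Plan pays $9316 − $473.55 = $8842.45.
Insurer total = bills − patient's total = $23621 − $4100 = $19521.

$19521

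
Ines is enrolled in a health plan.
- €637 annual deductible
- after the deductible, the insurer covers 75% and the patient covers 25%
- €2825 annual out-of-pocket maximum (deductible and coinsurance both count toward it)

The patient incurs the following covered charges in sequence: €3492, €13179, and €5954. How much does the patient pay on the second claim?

€1474.25

Claim 1 — €3492: €637 finishes the deductible; €2855 goes to coinsurance; patient's 25% is €713.75. Patient pays €1350.75; OOP now €1350.75.
Claim 2 — €13179: deductible met; 25% of €13179 = €3294.75. That would push OOP to €4645.50, over the €2825 cap, so patient pays €2825 − €1350.75 = €1474.25.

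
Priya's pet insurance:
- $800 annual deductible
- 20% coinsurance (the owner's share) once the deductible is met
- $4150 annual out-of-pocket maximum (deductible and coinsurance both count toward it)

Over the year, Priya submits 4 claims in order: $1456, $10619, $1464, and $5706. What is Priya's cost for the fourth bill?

$802.20

Claim 1 — $1456: $800 to deductible, leaving $656; 20% of $656 = $131.20. Cost to owner: $931.20. OOP to date $931.20.
Claim 2 — $10619: 20% coinsurance on $10619 = $2123.80. Owner pays $2123.80; OOP now $3055.
Claim 3 — $1464: deductible already satisfied, so owner's share is 20% × $1464 = $292.80. Owner pays $292.80; OOP now $3347.80.
Claim 4 — $5706: 20% coinsurance on $5706 = $1141.20. That would push OOP to $4489, over the $4150 cap, so owner pays $4150 − $3347.80 = $802.20.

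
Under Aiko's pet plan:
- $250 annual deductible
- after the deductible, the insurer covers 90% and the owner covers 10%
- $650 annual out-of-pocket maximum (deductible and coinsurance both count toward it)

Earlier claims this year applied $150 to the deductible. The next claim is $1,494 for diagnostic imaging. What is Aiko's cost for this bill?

$239.40

$150 of the $250 deductible is already met, leaving $100.
That leaves $1,494 − $100 = $1,394 for coinsurance.
10% of $1,394 = $139.40 falls to the owner.
So the owner owes $100 + $139.40 = $239.40 before any cap.
Year-to-date out-of-pocket becomes $150 + $239.40 = $389.40, still under the $650 maximum, so no cap applies.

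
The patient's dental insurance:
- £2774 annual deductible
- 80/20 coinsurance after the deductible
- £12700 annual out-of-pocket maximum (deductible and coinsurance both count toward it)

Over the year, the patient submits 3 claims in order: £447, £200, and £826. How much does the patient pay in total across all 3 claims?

£1473

Claim 1 — £447: all of it applies to the deductible. Cost to patient: £447. OOP to date £447.
Claim 2 — £200: fully absorbed by the deductible. Patient owes £200 (running OOP £647).
Claim 3 — £826: entire amount goes to the deductible. Patient pays £826; OOP now £1473.
Summing the patient's payments: £447 + £200 + £826 = £1473.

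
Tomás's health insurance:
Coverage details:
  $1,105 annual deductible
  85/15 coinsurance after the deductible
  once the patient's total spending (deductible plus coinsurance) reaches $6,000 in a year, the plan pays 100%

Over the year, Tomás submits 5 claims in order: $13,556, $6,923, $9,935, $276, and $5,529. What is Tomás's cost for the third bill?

$1,490.25

Claim 1 ($13,556): $1,105 to deductible, leaving $12,451; coinsurance $12,451 × 15% = $1,867.65. Patient pays $2,972.65; OOP now $2,972.65.
Claim 2 ($6,923): deductible already satisfied, so patient's share is 15% × $6,923 = $1,038.45. Patient owes $1,038.45 (running OOP $4,011.10).
Claim 3 ($9,935): deductible met; 15% of $9,935 = $1,490.25. Cost to patient: $1,490.25. OOP to date $5,501.35.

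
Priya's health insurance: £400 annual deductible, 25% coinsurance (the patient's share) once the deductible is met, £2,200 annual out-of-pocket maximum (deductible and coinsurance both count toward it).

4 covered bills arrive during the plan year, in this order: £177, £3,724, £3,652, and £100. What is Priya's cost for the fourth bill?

£11.75

Bill 1, £177: entire amount goes to the deductible. Patient pays £177; OOP now £177.
Bill 2, £3,724: deductible takes £223, £3,501 remains; 25% of £3,501 = £875.25. Patient owes £1,098.25 (running OOP £1,275.25).
Bill 3, £3,652: 25% coinsurance on £3,652 = £913. Cost to patient: £913. OOP to date £2,188.25.
Bill 4, £100: deductible met; 25% of £100 = £25. That would push OOP to £2,213.25, over the £2,200 cap, so patient pays £2,200 − £2,188.25 = £11.75.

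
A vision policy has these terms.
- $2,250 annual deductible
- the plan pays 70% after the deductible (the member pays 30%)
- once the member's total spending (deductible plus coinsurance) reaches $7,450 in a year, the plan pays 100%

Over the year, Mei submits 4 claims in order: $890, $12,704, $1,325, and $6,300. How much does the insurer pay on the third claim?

Claim 1 — $890: fully absorbed by the deductible. Member pays $890; OOP now $890. Insurer: $890 − $890 = $0.
Claim 2 — $12,704: $1,360 to deductible, leaving $11,344; member's 30% is $3,403.20. Member pays $4,763.20; OOP now $5,653.20. Insurer: $12,704 − $4,763.20 = $7,940.80.
Claim 3 — $1,325: deductible already satisfied, so member's share is 30% × $1,325 = $397.50. Cost to member: $397.50. OOP to date $6,050.70. Insurer: $1,325 − $397.50 = $927.50.

$927.50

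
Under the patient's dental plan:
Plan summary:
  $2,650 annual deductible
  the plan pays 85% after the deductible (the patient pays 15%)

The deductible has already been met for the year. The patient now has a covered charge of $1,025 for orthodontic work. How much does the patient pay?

With the deductible met, the entire $1,025 is subject to coinsurance.
Coinsurance: $1,025 × 15% = $153.75.

$153.75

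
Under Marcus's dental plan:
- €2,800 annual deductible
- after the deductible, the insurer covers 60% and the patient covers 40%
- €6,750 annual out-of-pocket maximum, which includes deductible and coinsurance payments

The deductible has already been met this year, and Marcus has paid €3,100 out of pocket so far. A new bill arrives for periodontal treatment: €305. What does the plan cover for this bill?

€183

With the deductible met, the entire €305 is subject to coinsurance.
Coinsurance: €305 × 40% = €122.
Total out-of-pocket so far would be €3,100 + €122 = €3,222, below the €6,750 cap — no reduction.
The insurer covers the remainder: €305 − €122 = €183.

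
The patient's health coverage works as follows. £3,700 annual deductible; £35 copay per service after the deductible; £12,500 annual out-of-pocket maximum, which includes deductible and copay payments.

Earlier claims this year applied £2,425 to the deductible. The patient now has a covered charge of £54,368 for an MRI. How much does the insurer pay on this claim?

Remaining deductible: £3,700 − £2,425 = £1,275.
That leaves £54,368 − £1,275 = £53,093 for the copay.
Copay on this service: £35.
That puts the patient's cost at £1,275 + £35 = £1,310 before any cap.
Total out-of-pocket so far would be £2,425 + £1,310 = £3,735, below the £12,500 cap — no reduction.
Insurer pays the balance: £54,368 − £1,310 = £53,058.

£53,058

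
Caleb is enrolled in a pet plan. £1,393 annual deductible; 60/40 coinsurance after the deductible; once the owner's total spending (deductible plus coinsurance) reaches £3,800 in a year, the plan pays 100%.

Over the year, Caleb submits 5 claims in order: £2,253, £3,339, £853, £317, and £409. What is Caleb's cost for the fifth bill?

£163.60

Claim 1 (£2,253): £1,393 finishes the deductible; £860 goes to coinsurance; owner's 40% is £344. Cost to owner: £1,737. OOP to date £1,737.
Claim 2 (£3,339): deductible already satisfied, so owner's share is 40% × £3,339 = £1,335.60. Cost to owner: £1,335.60. OOP to date £3,072.60.
Claim 3 (£853): deductible already satisfied, so owner's share is 40% × £853 = £341.20. Owner owes £341.20 (running OOP £3,413.80).
Claim 4 (£317): deductible already satisfied, so owner's share is 40% × £317 = £126.80. Cost to owner: £126.80. OOP to date £3,540.60.
Claim 5 (£409): deductible met; 40% of £409 = £163.60. Cost to owner: £163.60. OOP to date £3,704.20.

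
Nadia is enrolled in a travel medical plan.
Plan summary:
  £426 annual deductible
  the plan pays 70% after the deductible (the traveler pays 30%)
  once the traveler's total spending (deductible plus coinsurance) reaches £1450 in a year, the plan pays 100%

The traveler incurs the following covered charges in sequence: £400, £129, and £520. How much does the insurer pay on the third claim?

£364

Claim 1 — £400: entire amount goes to the deductible. Traveler pays £400; OOP now £400. Plan pays £400 − £400 = £0.
Claim 2 — £129: £26 finishes the deductible; £103 goes to coinsurance; coinsurance £103 × 30% = £30.90. Traveler pays £56.90; OOP now £456.90. Plan pays £129 − £56.90 = £72.10.
Claim 3 — £520: 30% coinsurance on £520 = £156. Cost to traveler: £156. OOP to date £612.90. Insurer: £520 − £156 = £364.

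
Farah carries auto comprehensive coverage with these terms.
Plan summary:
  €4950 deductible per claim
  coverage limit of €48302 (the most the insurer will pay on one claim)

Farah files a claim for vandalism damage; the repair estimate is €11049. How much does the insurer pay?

€6099

Subtract the deductible: €11049 − €4950 = €6099.
€6099 ≤ €48302, so the limit doesn't bind; insurer pays €6099.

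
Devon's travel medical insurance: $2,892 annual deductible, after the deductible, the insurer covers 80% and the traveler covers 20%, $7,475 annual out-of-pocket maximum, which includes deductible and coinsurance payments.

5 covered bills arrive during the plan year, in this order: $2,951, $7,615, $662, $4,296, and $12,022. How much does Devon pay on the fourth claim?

Claim 1 — $2,951: $2,892 to deductible, leaving $59; 20% of $59 = $11.80. Traveler owes $2,903.80 (running OOP $2,903.80).
Claim 2 — $7,615: 20% coinsurance on $7,615 = $1,523. Cost to traveler: $1,523. OOP to date $4,426.80.
Claim 3 — $662: deductible met; 20% of $662 = $132.40. Traveler pays $132.40; OOP now $4,559.20.
Claim 4 — $4,296: deductible met; 20% of $4,296 = $859.20. Traveler pays $859.20; OOP now $5,418.40.

$859.20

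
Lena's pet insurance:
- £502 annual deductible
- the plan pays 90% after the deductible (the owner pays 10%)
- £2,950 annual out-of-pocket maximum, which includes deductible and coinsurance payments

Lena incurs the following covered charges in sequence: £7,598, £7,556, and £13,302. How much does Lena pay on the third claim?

Claim 1 (£7,598): deductible takes £502, £7,096 remains; owner's 10% is £709.60. Owner owes £1,211.60 (running OOP £1,211.60).
Claim 2 (£7,556): deductible already satisfied, so owner's share is 10% × £7,556 = £755.60. Owner owes £755.60 (running OOP £1,967.20).
Claim 3 (£13,302): deductible already satisfied, so owner's share is 10% × £13,302 = £1,330.20. That would push OOP to £3,297.40, over the £2,950 cap, so owner pays £2,950 − £1,967.20 = £982.80.

£982.80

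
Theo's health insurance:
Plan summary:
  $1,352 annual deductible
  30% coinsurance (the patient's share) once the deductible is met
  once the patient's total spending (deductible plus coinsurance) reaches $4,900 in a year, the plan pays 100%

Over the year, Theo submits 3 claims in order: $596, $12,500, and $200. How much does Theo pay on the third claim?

Claim 1 ($596): fully absorbed by the deductible. Cost to patient: $596. OOP to date $596.
Claim 2 ($12,500): $756 finishes the deductible; $11,744 goes to coinsurance; 30% of $11,744 = $3,523.20. Patient owes $4,279.20 (running OOP $4,875.20).
Claim 3 ($200): deductible met; 30% of $200 = $60. That would push OOP to $4,935.20, over the $4,900 cap, so patient pays $4,900 − $4,875.20 = $24.80.

$24.80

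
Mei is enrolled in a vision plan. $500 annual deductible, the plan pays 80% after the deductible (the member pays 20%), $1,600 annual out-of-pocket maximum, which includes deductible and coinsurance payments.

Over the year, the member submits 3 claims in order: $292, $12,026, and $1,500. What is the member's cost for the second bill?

Claim 1 ($292): fully absorbed by the deductible. Cost to member: $292. OOP to date $292.
Claim 2 ($12,026): deductible takes $208, $11,818 remains; coinsurance $11,818 × 20% = $2,363.60. Claim cost before the cap: $208 + $2,363.60 = $2,571.60. OOP would hit $2,863.60 > $1,600, so the cap limits the member to $1,600 − $292 = $1,308.

$1,308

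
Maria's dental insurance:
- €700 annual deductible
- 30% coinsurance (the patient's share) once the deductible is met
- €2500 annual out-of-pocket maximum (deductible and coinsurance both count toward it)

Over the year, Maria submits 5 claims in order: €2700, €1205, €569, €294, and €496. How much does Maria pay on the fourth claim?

€88.20

Claim 1 (€2700): deductible takes €700, €2000 remains; patient's 30% is €600. Patient owes €1300 (running OOP €1300).
Claim 2 (€1205): 30% coinsurance on €1205 = €361.50. Cost to patient: €361.50. OOP to date €1661.50.
Claim 3 (€569): deductible already satisfied, so patient's share is 30% × €569 = €170.70. Patient owes €170.70 (running OOP €1832.20).
Claim 4 (€294): deductible met; 30% of €294 = €88.20. Patient owes €88.20 (running OOP €1920.40).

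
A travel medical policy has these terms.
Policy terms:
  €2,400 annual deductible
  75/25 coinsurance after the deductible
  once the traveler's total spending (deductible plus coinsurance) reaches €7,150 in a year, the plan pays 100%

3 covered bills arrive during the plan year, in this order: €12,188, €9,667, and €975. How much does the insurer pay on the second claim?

€7,364

Bill 1, €12,188: €2,400 to deductible, leaving €9,788; coinsurance €9,788 × 25% = €2,447. Traveler owes €4,847 (running OOP €4,847). Plan pays €12,188 − €4,847 = €7,341.
Bill 2, €9,667: deductible met; 25% of €9,667 = €2,416.75. That would push OOP to €7,263.75, over the €7,150 cap, so traveler pays €7,150 − €4,847 = €2,303. Insurer: €9,667 − €2,303 = €7,364.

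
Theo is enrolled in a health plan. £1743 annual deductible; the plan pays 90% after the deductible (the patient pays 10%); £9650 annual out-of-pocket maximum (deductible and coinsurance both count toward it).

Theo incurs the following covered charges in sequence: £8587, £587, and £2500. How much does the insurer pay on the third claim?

£2250

Claim 1 — £8587: £1743 to deductible, leaving £6844; patient's 10% is £684.40. Cost to patient: £2427.40. OOP to date £2427.40. Plan pays £8587 − £2427.40 = £6159.60.
Claim 2 — £587: 10% coinsurance on £587 = £58.70. Cost to patient: £58.70. OOP to date £2486.10. Plan pays £587 − £58.70 = £528.30.
Claim 3 — £2500: deductible met; 10% of £2500 = £250. Patient pays £250; OOP now £2736.10. Insurer: £2500 − £250 = £2250.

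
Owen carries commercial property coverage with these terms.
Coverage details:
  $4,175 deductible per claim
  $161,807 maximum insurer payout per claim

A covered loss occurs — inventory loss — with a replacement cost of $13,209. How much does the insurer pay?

Less the $4,175 deductible: $13,209 − $4,175 = $9,034.
$9,034 is within the $161,807 limit, so the insurer pays $9,034.

$9,034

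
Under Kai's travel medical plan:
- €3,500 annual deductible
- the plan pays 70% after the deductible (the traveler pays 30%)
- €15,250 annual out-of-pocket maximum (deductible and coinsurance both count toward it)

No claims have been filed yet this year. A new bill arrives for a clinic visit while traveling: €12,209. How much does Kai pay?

Deductible not yet touched, so the first €3,500 of the bill goes to the deductible.
The remaining €8,709 (= €12,209 − €3,500) moves to coinsurance.
Coinsurance: €8,709 × 30% = €2,612.70.
So the traveler owes €3,500 + €2,612.70 = €6,112.70 before any cap.
Cumulative spending €0 + €6,112.70 = €6,112.70 stays under the €15,250 maximum.

€6,112.70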